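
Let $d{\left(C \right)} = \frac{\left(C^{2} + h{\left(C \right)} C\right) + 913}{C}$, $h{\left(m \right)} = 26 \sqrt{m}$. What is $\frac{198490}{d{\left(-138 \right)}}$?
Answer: $- \frac{546654560340}{2174858521} - \frac{98281132560 i \sqrt{138}}{2174858521} \approx -251.35 - 530.86 i$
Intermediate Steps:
$d{\left(C \right)} = \frac{913 + C^{2} + 26 C^{\frac{3}{2}}}{C}$ ($d{\left(C \right)} = \frac{\left(C^{2} + 26 \sqrt{C} C\right) + 913}{C} = \frac{\left(C^{2} + 26 C^{\frac{3}{2}}\right) + 913}{C} = \frac{913 + C^{2} + 26 C^{\frac{3}{2}}}{C}$)
$\frac{198490}{d{\left(-138 \right)}} = \frac{198490}{-138 + 26 \sqrt{-138} + \frac{913}{-138}} = \frac{198490}{-138 + 26 i \sqrt{138} + 913 \left(- \frac{1}{138}\right)} = \frac{198490}{-138 + 26 i \sqrt{138} - \frac{913}{138}} = \frac{198490}{- \frac{19957}{138} + 26 i \sqrt{138}}$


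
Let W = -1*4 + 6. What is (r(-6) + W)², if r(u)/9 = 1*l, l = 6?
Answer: 3136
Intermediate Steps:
W = 2 (W = -4 + 6 = 2)
r(u) = 54 (r(u) = 9*(1*6) = 9*6 = 54)
(r(-6) + W)² = (54 + 2)² = 56² = 3136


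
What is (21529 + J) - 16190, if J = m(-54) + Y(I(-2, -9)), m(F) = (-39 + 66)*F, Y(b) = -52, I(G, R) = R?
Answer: 3829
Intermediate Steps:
m(F) = 27*F
J = -1510 (J = 27*(-54) - 52 = -1458 - 52 = -1510)
(21529 + J) - 16190 = (21529 - 1510) - 16190 = 20019 - 16190 = 3829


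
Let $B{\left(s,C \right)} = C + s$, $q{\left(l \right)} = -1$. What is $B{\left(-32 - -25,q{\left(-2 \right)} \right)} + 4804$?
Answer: $4796$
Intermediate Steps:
$B{\left(-32 - -25,q{\left(-2 \right)} \right)} + 4804 = \left(-1 - 7\right) + 4804 = -8 + 4804 = 4796$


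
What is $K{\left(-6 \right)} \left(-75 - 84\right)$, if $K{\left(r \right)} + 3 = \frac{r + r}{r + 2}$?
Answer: $0$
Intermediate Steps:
$K{\left(r \right)} = -3 + \frac{2 r}{2 + r}$ ($K{\left(r \right)} = -3 + \frac{r + r}{r + 2} = -3 + \frac{2 r}{2 + r}$)
$K{\left(-6 \right)} \left(-75 - 84\right) = \frac{-6 - -6}{2 - 6} \left(-75 - 84\right) = \frac{-6 + 6}{-4} \left(-159\right) = \left(- \frac{1}{4}\right) 0 \left(-159\right) = 0 \left(-159\right) = 0$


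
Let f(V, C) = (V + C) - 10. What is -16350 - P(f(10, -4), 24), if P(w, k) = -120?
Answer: -16230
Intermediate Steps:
f(V, C) = -10 + C + V (f(V, C) = (C + V) - 10 = -10 + C + V)
-16350 - P(f(10, -4), 24) = -16350 - 1*(-120) = -16350 + 120 = -16230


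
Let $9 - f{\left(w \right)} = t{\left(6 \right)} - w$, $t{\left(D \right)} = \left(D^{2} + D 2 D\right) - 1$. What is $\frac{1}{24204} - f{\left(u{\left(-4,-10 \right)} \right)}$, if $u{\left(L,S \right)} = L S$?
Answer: $\frac{1403833}{24204} \approx 58.0$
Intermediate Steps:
$t{\left(D \right)} = -1 + 3 D^{2}$ ($t{\left(D \right)} = \left(D^{2} + 2 D D\right) - 1 = \left(D^{2} + 2 D^{2}\right) - 1 = 3 D^{2} - 1 = -1 + 3 D^{2}$)
$f{\left(w \right)} = -98 + w$ ($f{\left(w \right)} = 9 - \left(\left(-1 + 3 \cdot 6^{2}\right) - w\right) = 9 - \left(\left(-1 + 3 \cdot 36\right) - w\right) = 9 - \left(\left(-1 + 108\right) - w\right) = 9 - \left(107 - w\right) = 9 + \left(-107 + w\right) = -98 + w$)
$\frac{1}{24204} - f{\left(u{\left(-4,-10 \right)} \right)} = \frac{1}{24204} - \left(-98 - -40\right) = \frac{1}{24204} - \left(-98 + 40\right) = \frac{1}{24204} - -58 = \frac{1}{24204} + 58 = \frac{1403833}{24204}$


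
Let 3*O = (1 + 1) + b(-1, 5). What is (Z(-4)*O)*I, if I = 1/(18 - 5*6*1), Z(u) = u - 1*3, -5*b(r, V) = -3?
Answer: 91/180 ≈ 0.50556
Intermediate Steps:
b(r, V) = ⅗ (b(r, V) = -⅕*(-3) = ⅗)
Z(u) = -3 + u (Z(u) = u - 3 = -3 + u)
I = -1/12 (I = 1/(18 - 30*1) = 1/(18 - 30) = 1/(-12) = -1/12 ≈ -0.083333)
O = 13/15 (O = ((1 + 1) + ⅗)/3 = (2 + ⅗)/3 = (⅓)*(13/5) = 13/15 ≈ 0.86667)
(Z(-4)*O)*I = ((-3 - 4)*(13/15))*(-1/12) = -7*13/15*(-1/12) = -91/15*(-1/12) = 91/180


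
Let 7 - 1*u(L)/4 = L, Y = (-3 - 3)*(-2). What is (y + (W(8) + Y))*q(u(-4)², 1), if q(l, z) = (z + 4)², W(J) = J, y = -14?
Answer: 150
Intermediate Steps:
Y = 12 (Y = -6*(-2) = 12)
u(L) = 28 - 4*L
q(l, z) = (4 + z)²
(y + (W(8) + Y))*q(u(-4)², 1) = (-14 + (8 + 12))*(4 + 1)² = (-14 + 20)*5² = 6*25 = 150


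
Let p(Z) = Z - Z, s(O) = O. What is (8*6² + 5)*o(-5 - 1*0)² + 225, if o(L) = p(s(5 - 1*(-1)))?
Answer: 225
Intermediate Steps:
p(Z) = 0
o(L) = 0
(8*6² + 5)*o(-5 - 1*0)² + 225 = (8*6² + 5)*0² + 225 = (8*36 + 5)*0 + 225 = (288 + 5)*0 + 225 = 293*0 + 225 = 0 + 225 = 225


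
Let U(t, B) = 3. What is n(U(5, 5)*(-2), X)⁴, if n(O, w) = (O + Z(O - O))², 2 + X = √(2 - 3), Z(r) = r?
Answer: 1679616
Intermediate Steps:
X = -2 + I (X = -2 + √(2 - 3) = -2 + √(-1) = -2 + I ≈ -2.0 + 1.0*I)
n(O, w) = O² (n(O, w) = (O + (O - O))² = (O + 0)² = O²)
n(U(5, 5)*(-2), X)⁴ = ((3*(-2))²)⁴ = ((-6)²)⁴ = 36⁴ = 1679616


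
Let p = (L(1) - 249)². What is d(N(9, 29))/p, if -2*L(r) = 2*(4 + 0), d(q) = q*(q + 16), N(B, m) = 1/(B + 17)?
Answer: 417/43270084 ≈ 9.6371e-6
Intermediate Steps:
N(B, m) = 1/(17 + B)
d(q) = q*(16 + q)
L(r) = -4 (L(r) = -(4 + 0) = -4)
p = 64009 (p = (-4 - 249)² = (-253)² = 64009)
d(N(9, 29))/p = ((16 + 1/(17 + 9))/(17 + 9))/64009 = ((16 + 1/26)/26)*(1/64009) = ((1/26)*(417/26))*(1/64009) = (417/676)*(1/64009) = 417/43270084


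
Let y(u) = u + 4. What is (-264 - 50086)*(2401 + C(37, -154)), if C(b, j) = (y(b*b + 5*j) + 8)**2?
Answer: -18917602700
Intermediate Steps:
y(u) = 4 + u
C(b, j) = (12 + b**2 + 5*j)**2 (C(b, j) = ((4 + (b*b + 5*j)) + 8)**2 = ((4 + (b**2 + 5*j)) + 8)**2 = ((4 + b**2 + 5*j) + 8)**2 = (12 + b**2 + 5*j)**2)
(-264 - 50086)*(2401 + C(37, -154)) = (-264 - 50086)*(2401 + (12 + 37**2 + 5*(-154))**2) = -50350*(2401 + (12 + 1369 - 770)**2) = -50350*(2401 + 611**2) = -50350*(2401 + 373321) = -50350*375722 = -18917602700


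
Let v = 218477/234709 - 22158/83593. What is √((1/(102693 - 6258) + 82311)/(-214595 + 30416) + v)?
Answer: √3511441398690557401748217869399636685/4005485809548770115 ≈ 0.46783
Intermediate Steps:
v = 13062465839/19620029437 (v = 218477*(1/234709) - 22158*1/83593 = 218477/234709 - 22158/83593 = 13062465839/19620029437 ≈ 0.66577)
√((1/(102693 - 6258) + 82311)/(-214595 + 30416) + v) = √((1/(102693 - 6258) + 82311)/(-214595 + 30416) + 13062465839/19620029437) = √((1/96435 + 82311)/(-184179) + 13062465839/19620029437) = √((1/96435 + 82311)*(-1/184179) + 13062465839/19620029437) = √((7937661286/96435)*(-1/184179) + 13062465839/19620029437) = √(-7937661286/17761301865 + 13062465839/19620029437) = √(76269250775474213753/348477265430743000005) = √3511441398690557401748217869399636685/4005485809548770115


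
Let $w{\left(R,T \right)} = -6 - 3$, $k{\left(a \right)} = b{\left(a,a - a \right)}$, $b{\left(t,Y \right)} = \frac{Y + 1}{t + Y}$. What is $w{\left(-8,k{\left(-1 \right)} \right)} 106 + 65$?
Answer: $-889$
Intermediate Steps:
$b{\left(t,Y \right)} = \frac{1 + Y}{Y + t}$
$k{\left(a \right)} = \frac{1}{a}$ ($k{\left(a \right)} = \frac{1 + \left(a - a\right)}{\left(a - a\right) + a} = \frac{1 + 0}{0 + a} = \frac{1}{a} 1 = \frac{1}{a}$)
$w{\left(R,T \right)} = -9$ ($w{\left(R,T \right)} = -6 - 3 = -9$)
$w{\left(-8,k{\left(-1 \right)} \right)} 106 + 65 = \left(-9\right) 106 + 65 = -954 + 65 = -889$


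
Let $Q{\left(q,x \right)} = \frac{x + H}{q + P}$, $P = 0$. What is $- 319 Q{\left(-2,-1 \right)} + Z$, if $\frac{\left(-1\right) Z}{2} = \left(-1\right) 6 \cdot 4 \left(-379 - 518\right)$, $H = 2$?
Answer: $- \frac{85793}{2} \approx -42897.0$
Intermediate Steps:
$Q{\left(q,x \right)} = \frac{2 + x}{q}$ ($Q{\left(q,x \right)} = \frac{x + 2}{q + 0} = \frac{2 + x}{q}$)
$Z = -43056$ ($Z = - 2 \left(-1\right) 6 \cdot 4 \left(-379 - 518\right) = - 2 \left(-6\right) 4 \left(-379 - 518\right) = - 2 \left(\left(-24\right) \left(-897\right)\right) = \left(-2\right) 21528 = -43056$)
$- 319 Q{\left(-2,-1 \right)} + Z = - 319 \frac{2 - 1}{-2} - 43056 = - 319 \left(\left(- \frac{1}{2}\right) 1\right) - 43056 = \left(-319\right) \left(- \frac{1}{2}\right) - 43056 = \frac{319}{2} - 43056 = - \frac{85793}{2}$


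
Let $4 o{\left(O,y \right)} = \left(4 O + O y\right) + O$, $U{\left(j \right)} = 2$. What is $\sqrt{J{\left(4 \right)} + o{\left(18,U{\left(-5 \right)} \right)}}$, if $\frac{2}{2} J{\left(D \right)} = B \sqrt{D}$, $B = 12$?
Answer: $\frac{\sqrt{222}}{2} \approx 7.4498$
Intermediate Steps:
$J{\left(D \right)} = 12 \sqrt{D}$
$o{\left(O,y \right)} = \frac{5 O}{4} + \frac{O y}{4}$ ($o{\left(O,y \right)} = \frac{\left(4 O + O y\right) + O}{4} = \frac{5 O + O y}{4} = \frac{5 O}{4} + \frac{O y}{4}$)
$\sqrt{J{\left(4 \right)} + o{\left(18,U{\left(-5 \right)} \right)}} = \sqrt{12 \sqrt{4} + \frac{1}{4} \cdot 18 \left(5 + 2\right)} = \sqrt{12 \cdot 2 + \frac{1}{4} \cdot 18 \cdot 7} = \sqrt{24 + \frac{63}{2}} = \sqrt{\frac{111}{2}} = \frac{\sqrt{222}}{2}$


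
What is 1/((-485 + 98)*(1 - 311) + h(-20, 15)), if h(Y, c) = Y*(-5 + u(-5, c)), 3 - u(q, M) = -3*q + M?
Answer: 1/120610 ≈ 8.2912e-6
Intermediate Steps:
u(q, M) = 3 - M + 3*q (u(q, M) = 3 - (-3*q + M) = 3 - (M - 3*q) = 3 + (-M + 3*q) = 3 - M + 3*q)
h(Y, c) = Y*(-17 - c) (h(Y, c) = Y*(-5 + (3 - c + 3*(-5))) = Y*(-5 + (3 - c - 15)) = Y*(-5 + (-12 - c)) = Y*(-17 - c))
1/((-485 + 98)*(1 - 311) + h(-20, 15)) = 1/((-485 + 98)*(1 - 311) - 1*(-20)*(17 + 15)) = 1/(-387*(-310) - 1*(-20)*32) = 1/(119970 + 640) = 1/120610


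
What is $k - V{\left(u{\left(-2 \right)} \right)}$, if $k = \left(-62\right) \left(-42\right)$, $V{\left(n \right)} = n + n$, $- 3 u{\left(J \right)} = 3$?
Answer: $2606$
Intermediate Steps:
$u{\left(J \right)} = -1$ ($u{\left(J \right)} = \left(- \frac{1}{3}\right) 3 = -1$)
$V{\left(n \right)} = 2 n$
$k = 2604$
$k - V{\left(u{\left(-2 \right)} \right)} = 2604 - 2 \left(-1\right) = 2604 - -2 = 2604 + 2 = 2606$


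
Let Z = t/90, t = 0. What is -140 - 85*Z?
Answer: -140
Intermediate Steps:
Z = 0 (Z = 0/90 = 0*(1/90) = 0)
-140 - 85*Z = -140 - 85*0 = -140 + 0 = -140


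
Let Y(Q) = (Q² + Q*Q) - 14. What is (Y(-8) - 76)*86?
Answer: 3268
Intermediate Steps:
Y(Q) = -14 + 2*Q² (Y(Q) = (Q² + Q²) - 14 = 2*Q² - 14 = -14 + 2*Q²)
(Y(-8) - 76)*86 = ((-14 + 2*(-8)²) - 76)*86 = ((-14 + 2*64) - 76)*86 = ((-14 + 128) - 76)*86 = (114 - 76)*86 = 38*86 = 3268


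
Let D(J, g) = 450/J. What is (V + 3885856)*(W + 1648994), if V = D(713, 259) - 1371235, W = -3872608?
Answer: -3986773626815922/713 ≈ -5.5915e+12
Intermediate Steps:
V = -977690105/713 (V = 450/713 - 1371235 = -977690105/713 ≈ -1.3712e+6)
(V + 3885856)*(W + 1648994) = (-977690105/713 + 3885856)*(-3872608 + 1648994) = (1792925223/713)*(-2223614) = -3986773626815922/713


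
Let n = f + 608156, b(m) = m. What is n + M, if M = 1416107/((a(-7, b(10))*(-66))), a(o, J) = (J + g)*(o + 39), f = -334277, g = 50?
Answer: 3154957343/11520 ≈ 2.7387e+5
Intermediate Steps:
n = 273879 (n = -334277 + 608156 = 273879)
a(o, J) = (39 + o)*(50 + J) (a(o, J) = (J + 50)*(o + 39) = (50 + J)*(39 + o) = (39 + o)*(50 + J))
M = -128737/11520 (M = 1416107/(((1950 + 39*10 + 50*(-7) + 10*(-7))*(-66))) = 1416107/(((1950 + 390 - 350 - 70)*(-66))) = 1416107/((1920*(-66))) = 1416107/(-126720) = 1416107*(-1/126720) = -128737/11520 ≈ -11.175)
n + M = 273879 - 128737/11520 = 3154957343/11520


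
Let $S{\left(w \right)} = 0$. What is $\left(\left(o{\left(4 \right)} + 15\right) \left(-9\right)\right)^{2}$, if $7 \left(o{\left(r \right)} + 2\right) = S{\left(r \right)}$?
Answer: $13689$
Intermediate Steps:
$o{\left(r \right)} = -2$ ($o{\left(r \right)} = -2 + \frac{1}{7} \cdot 0 = -2 + 0 = -2$)
$\left(\left(o{\left(4 \right)} + 15\right) \left(-9\right)\right)^{2} = \left(\left(-2 + 15\right) \left(-9\right)\right)^{2} = \left(13 \left(-9\right)\right)^{2} = \left(-117\right)^{2} = 13689$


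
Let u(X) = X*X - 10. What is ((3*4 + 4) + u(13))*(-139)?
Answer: -24325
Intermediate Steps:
u(X) = -10 + X² (u(X) = X² - 10 = -10 + X²)
((3*4 + 4) + u(13))*(-139) = ((3*4 + 4) + (-10 + 13²))*(-139) = ((12 + 4) + (-10 + 169))*(-139) = (16 + 159)*(-139) = 175*(-139) = -24325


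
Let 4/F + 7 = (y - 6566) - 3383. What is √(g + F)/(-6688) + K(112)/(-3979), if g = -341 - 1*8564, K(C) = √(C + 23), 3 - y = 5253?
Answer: -3*√15/3979 - I*√514758963351/50848864 ≈ -0.0029201 - 0.01411*I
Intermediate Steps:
y = -5250 (y = 3 - 1*5253 = 3 - 5253 = -5250)
K(C) = √(23 + C)
g = -8905 (g = -341 - 8564 = -8905)
F = -2/7603 (F = 4/(-7 + ((-5250 - 6566) - 3383)) = 4/(-7 + (-11816 - 3383)) = 4/(-7 - 15199) = 4/(-15206) = 4*(-1/15206) = -2/7603 ≈ -0.00026305)
√(g + F)/(-6688) + K(112)/(-3979) = √(-8905 - 2/7603)/(-6688) + √(23 + 112)/(-3979) = √(-67704717/7603)*(-1/6688) + √135*(-1/3979) = (I*√514758963351/7603)*(-1/6688) + (3*√15)*(-1/3979) = -I*√514758963351/50848864 - 3*√15/3979 = -3*√15/3979 - I*√514758963351/50848864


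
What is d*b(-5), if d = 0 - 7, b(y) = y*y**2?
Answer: 875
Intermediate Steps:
b(y) = y**3
d = -7
d*b(-5) = -7*(-5)**3 = -7*(-125) = 875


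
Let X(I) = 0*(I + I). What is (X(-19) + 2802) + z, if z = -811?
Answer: 1991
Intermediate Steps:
X(I) = 0 (X(I) = 0*(2*I) = 0)
(X(-19) + 2802) + z = (0 + 2802) - 811 = 2802 - 811 = 1991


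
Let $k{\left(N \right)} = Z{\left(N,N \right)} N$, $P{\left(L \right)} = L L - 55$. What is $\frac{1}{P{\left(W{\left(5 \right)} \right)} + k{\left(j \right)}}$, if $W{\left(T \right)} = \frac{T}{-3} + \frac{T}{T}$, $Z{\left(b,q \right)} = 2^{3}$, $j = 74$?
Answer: $\frac{9}{4837} \approx 0.0018607$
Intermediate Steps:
$Z{\left(b,q \right)} = 8$
$W{\left(T \right)} = 1 - \frac{T}{3}$ ($W{\left(T \right)} = T \left(- \frac{1}{3}\right) + 1 = - \frac{T}{3} + 1 = 1 - \frac{T}{3}$)
$P{\left(L \right)} = -55 + L^{2}$ ($P{\left(L \right)} = L^{2} - 55 = -55 + L^{2}$)
$k{\left(N \right)} = 8 N$
$\frac{1}{P{\left(W{\left(5 \right)} \right)} + k{\left(j \right)}} = \frac{1}{\left(-55 + \left(1 - \frac{5}{3}\right)^{2}\right) + 8 \cdot 74} = \frac{1}{\left(-55 + \left(1 - \frac{5}{3}\right)^{2}\right) + 592} = \frac{1}{\left(-55 + \left(- \frac{2}{3}\right)^{2}\right) + 592} = \frac{1}{\left(-55 + \frac{4}{9}\right) + 592} = \frac{1}{- \frac{491}{9} + 592} = \frac{1}{\frac{4837}{9}} = \frac{9}{4837}$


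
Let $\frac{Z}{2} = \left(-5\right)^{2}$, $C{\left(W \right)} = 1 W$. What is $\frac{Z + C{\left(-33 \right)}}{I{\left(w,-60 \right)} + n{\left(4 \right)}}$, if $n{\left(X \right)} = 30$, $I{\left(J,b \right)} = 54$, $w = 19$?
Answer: $\frac{17}{84} \approx 0.20238$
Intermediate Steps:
$C{\left(W \right)} = W$
$Z = 50$ ($Z = 2 \left(-5\right)^{2} = 2 \cdot 25 = 50$)
$\frac{Z + C{\left(-33 \right)}}{I{\left(w,-60 \right)} + n{\left(4 \right)}} = \frac{50 - 33}{54 + 30} = \frac{17}{84}$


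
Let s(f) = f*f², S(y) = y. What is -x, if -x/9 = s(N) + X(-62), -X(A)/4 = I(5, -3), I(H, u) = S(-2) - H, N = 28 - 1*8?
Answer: 72252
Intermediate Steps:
N = 20 (N = 28 - 8 = 20)
s(f) = f³
I(H, u) = -2 - H
X(A) = 28 (X(A) = -4*(-2 - 1*5) = -4*(-2 - 5) = -4*(-7) = 28)
x = -72252 (x = -9*(20³ + 28) = -9*(8000 + 28) = -9*8028 = -72252)
-x = -1*(-72252) = 72252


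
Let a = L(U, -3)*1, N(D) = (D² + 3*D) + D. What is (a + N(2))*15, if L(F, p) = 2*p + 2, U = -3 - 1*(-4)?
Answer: 120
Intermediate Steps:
N(D) = D² + 4*D
U = 1 (U = -3 + 4 = 1)
L(F, p) = 2 + 2*p
a = -4 (a = (2 + 2*(-3))*1 = (2 - 6)*1 = -4*1 = -4)
(a + N(2))*15 = (-4 + 2*(4 + 2))*15 = (-4 + 2*6)*15 = (-4 + 12)*15 = 8*15 = 120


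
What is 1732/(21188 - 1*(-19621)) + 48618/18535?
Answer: 2016154582/756394815 ≈ 2.6655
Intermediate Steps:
1732/(21188 - 1*(-19621)) + 48618/18535 = 1732/(21188 + 19621) + 48618*(1/18535) = 1732/40809 + 48618/18535 = 2016154582/756394815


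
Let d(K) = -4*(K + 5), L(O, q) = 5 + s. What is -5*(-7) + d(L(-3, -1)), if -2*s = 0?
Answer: -5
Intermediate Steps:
s = 0 (s = -½*0 = 0)
L(O, q) = 5 (L(O, q) = 5 + 0 = 5)
d(K) = -20 - 4*K (d(K) = -4*(5 + K) = -20 - 4*K)
-5*(-7) + d(L(-3, -1)) = -5*(-7) + (-20 - 4*5) = 35 + (-20 - 20) = 35 - 40 = -5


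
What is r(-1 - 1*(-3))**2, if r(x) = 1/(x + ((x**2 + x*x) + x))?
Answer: 1/144 ≈ 0.0069444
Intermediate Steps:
r(x) = 1/(2*x + 2*x**2) (r(x) = 1/(x + ((x**2 + x**2) + x)) = 1/(x + (2*x**2 + x)) = 1/(x + (x + 2*x**2)) = 1/(2*x + 2*x**2))
r(-1 - 1*(-3))**2 = (1/(2*(-1 - 1*(-3))*(1 + (-1 - 1*(-3)))))**2 = (1/(2*(-1 + 3)*(1 + (-1 + 3))))**2 = ((1/2)/(2*(1 + 2)))**2 = ((1/2)*(1/2)/3)**2 = ((1/2)*(1/2)*(1/3))**2 = (1/12)**2 = 1/144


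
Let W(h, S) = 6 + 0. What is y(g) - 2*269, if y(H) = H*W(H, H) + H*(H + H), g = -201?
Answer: 79058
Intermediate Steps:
W(h, S) = 6
y(H) = 2*H² + 6*H (y(H) = H*6 + H*(H + H) = 6*H + H*(2*H) = 6*H + 2*H² = 2*H² + 6*H)
y(g) - 2*269 = 2*(-201)*(3 - 201) - 2*269 = 2*(-201)*(-198) - 1*538 = 79596 - 538 = 79058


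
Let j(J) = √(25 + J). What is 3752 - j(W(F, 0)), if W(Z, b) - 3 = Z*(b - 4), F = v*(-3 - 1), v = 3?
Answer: 3752 - 2*√19 ≈ 3743.3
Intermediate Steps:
F = -12 (F = 3*(-3 - 1) = 3*(-4) = -12)
W(Z, b) = 3 + Z*(-4 + b) (W(Z, b) = 3 + Z*(b - 4) = 3 + Z*(-4 + b))
3752 - j(W(F, 0)) = 3752 - √(25 + (3 - 4*(-12) - 12*0)) = 3752 - √(25 + (3 + 48 + 0)) = 3752 - √(25 + 51) = 3752 - √76 = 3752 - 2*√19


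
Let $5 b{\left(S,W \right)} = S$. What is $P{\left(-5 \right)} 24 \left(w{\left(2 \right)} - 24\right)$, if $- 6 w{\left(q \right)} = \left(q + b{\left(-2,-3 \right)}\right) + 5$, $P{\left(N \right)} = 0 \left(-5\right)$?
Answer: $0$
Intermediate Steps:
$b{\left(S,W \right)} = \frac{S}{5}$
$P{\left(N \right)} = 0$
$w{\left(q \right)} = - \frac{23}{30} - \frac{q}{6}$ ($w{\left(q \right)} = - \frac{\left(q + \frac{1}{5} \left(-2\right)\right) + 5}{6} = - \frac{\left(q - \frac{2}{5}\right) + 5}{6} = - \frac{\left(- \frac{2}{5} + q\right) + 5}{6} = - \frac{\frac{23}{5} + q}{6} = - \frac{23}{30} - \frac{q}{6}$)
$P{\left(-5 \right)} 24 \left(w{\left(2 \right)} - 24\right) = 0 \cdot 24 \left(\left(- \frac{23}{30} - \frac{1}{3}\right) - 24\right) = 0 \cdot 24 \left(- \frac{11}{10} - 24\right) = 0 \cdot 24 \left(- \frac{251}{10}\right) = 0 \left(- \frac{3012}{5}\right) = 0$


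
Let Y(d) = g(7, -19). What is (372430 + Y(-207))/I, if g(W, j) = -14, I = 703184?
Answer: 23276/43949 ≈ 0.52961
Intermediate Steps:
Y(d) = -14
(372430 + Y(-207))/I = (372430 - 14)/703184 = 372416*(1/703184) = 23276/43949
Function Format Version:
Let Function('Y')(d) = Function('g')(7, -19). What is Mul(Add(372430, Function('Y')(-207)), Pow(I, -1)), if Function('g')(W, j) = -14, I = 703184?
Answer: Rational(23276, 43949) ≈ 0.52961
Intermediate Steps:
Function('Y')(d) = -14
Mul(Add(372430, Function('Y')(-207)), Pow(I, -1)) = Mul(Add(372430, -14), Pow(703184, -1)) = Mul(372416, Rational(1, 703184)) = Rational(23276, 43949)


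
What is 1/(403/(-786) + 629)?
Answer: 786/493991 ≈ 0.0015911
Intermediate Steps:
1/(403/(-786) + 629) = 1/(403*(-1/786) + 629) = 1/(-403/786 + 629) = 1/(493991/786) = 786/493991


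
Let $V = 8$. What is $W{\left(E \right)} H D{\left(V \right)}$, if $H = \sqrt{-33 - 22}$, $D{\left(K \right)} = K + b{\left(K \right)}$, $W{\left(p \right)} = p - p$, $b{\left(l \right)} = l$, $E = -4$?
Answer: $0$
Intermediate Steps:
$W{\left(p \right)} = 0$
$D{\left(K \right)} = 2 K$ ($D{\left(K \right)} = K + K = 2 K$)
$H = i \sqrt{55}$ ($H = \sqrt{-55} = i \sqrt{55} \approx 7.4162 i$)
$W{\left(E \right)} H D{\left(V \right)} = 0 i \sqrt{55} \cdot 2 \cdot 8 = 0 \cdot 16 = 0$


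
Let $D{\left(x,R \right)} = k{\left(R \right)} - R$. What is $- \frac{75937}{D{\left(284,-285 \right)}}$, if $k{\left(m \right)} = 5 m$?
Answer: $\frac{75937}{1140} \approx 66.611$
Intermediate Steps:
$D{\left(x,R \right)} = 4 R$ ($D{\left(x,R \right)} = 5 R - R = 4 R$)
$- \frac{75937}{D{\left(284,-285 \right)}} = - \frac{75937}{4 \left(-285\right)} = - \frac{75937}{-1140} = \left(-75937\right) \left(- \frac{1}{1140}\right) = \frac{75937}{1140}$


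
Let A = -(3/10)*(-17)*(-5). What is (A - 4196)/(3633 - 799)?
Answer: -8443/5668 ≈ -1.4896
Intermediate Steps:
A = -51/2 (A = -(3*(⅒))*(-17)*(-5) = -(3/10)*(-17)*(-5) = -(-51)*(-5)/10 = -1*51/2 = -51/2 ≈ -25.500)
(A - 4196)/(3633 - 799) = (-51/2 - 4196)/(3633 - 799) = -8443/2/2834 = -8443/2*1/2834 = -8443/5668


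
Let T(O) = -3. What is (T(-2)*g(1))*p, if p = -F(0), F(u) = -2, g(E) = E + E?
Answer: -12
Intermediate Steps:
g(E) = 2*E
p = 2 (p = -1*(-2) = 2)
(T(-2)*g(1))*p = -6*2 = -12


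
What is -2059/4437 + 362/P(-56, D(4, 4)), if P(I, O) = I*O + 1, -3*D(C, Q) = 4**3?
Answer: -5207/32283 ≈ -0.16129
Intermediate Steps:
D(C, Q) = -64/3 (D(C, Q) = -1/3*4**3 = -1/3*64 = -64/3)
P(I, O) = 1 + I*O
-2059/4437 + 362/P(-56, D(4, 4)) = -2059/4437 + 362/(1 - 56*(-64/3)) = -2059*1/4437 + 362/(1 + 3584/3) = -71/153 + 362/(3587/3) = -71/153 + 362*(3/3587) = -71/153 + 1086/3587 = -5207/32283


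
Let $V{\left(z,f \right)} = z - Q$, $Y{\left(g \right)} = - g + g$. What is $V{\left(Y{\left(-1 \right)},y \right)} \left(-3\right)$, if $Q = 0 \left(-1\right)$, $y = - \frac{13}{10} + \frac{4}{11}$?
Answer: $0$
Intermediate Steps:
$Y{\left(g \right)} = 0$
$y = - \frac{103}{110}$ ($y = \left(-13\right) \frac{1}{10} + 4 \cdot \frac{1}{11} = - \frac{13}{10} + \frac{4}{11} = - \frac{103}{110} \approx -0.93636$)
$Q = 0$
$V{\left(z,f \right)} = z$ ($V{\left(z,f \right)} = z - 0 = z + 0 = z$)
$V{\left(Y{\left(-1 \right)},y \right)} \left(-3\right) = 0 \left(-3\right) = 0$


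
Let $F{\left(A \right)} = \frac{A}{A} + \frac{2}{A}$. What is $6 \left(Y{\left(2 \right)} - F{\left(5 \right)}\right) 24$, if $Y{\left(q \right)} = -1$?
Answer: $- \frac{1728}{5} \approx -345.6$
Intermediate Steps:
$F{\left(A \right)} = 1 + \frac{2}{A}$
$6 \left(Y{\left(2 \right)} - F{\left(5 \right)}\right) 24 = 6 \left(-1 - \frac{2 + 5}{5}\right) 24 = 6 \left(-1 - \frac{1}{5} \cdot 7\right) 24 = 6 \left(-1 - \frac{7}{5}\right) 24 = 6 \left(- \frac{12}{5}\right) 24 = \left(- \frac{72}{5}\right) 24 = - \frac{1728}{5}$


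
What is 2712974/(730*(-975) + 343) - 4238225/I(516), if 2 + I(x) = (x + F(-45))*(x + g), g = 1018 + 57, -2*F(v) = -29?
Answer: -10609833486928/1200888452129 ≈ -8.8350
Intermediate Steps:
F(v) = 29/2 (F(v) = -1/2*(-29) = 29/2)
g = 1075
I(x) = -2 + (1075 + x)*(29/2 + x) (I(x) = -2 + (x + 29/2)*(x + 1075) = -2 + (29/2 + x)*(1075 + x) = -2 + (1075 + x)*(29/2 + x))
2712974/(730*(-975) + 343) - 4238225/I(516) = 2712974/(730*(-975) + 343) - 4238225/(31171/2 + 516**2 + (2179/2)*516) = 2712974/(-711750 + 343) - 4238225/(31171/2 + 266256 + 562182) = 2712974/(-711407) - 4238225/1688047/2 = 2712974*(-1/711407) - 4238225*2/1688047 = -2712974/711407 - 8476450/1688047 = -10609833486928/1200888452129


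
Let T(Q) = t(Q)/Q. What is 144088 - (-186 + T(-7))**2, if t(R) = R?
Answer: 109863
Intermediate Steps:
T(Q) = 1 (T(Q) = Q/Q = 1)
144088 - (-186 + T(-7))**2 = 144088 - (-186 + 1)**2 = 144088 - 1*(-185)**2 = 144088 - 1*34225 = 144088 - 34225 = 109863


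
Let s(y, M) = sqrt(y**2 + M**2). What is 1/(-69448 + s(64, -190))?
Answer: -17362/1205746127 - sqrt(10049)/2411492254 ≈ -1.4441e-5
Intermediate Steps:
s(y, M) = sqrt(M**2 + y**2)
1/(-69448 + s(64, -190)) = 1/(-69448 + sqrt((-190)**2 + 64**2)) = 1/(-69448 + sqrt(36100 + 4096)) = 1/(-69448 + sqrt(40196)) = 1/(-69448 + 2*sqrt(10049))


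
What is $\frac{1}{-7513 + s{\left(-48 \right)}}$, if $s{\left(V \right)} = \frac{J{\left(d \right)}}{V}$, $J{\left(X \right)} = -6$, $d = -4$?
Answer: $- \frac{8}{60103} \approx -0.0001331$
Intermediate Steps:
$s{\left(V \right)} = - \frac{6}{V}$
$\frac{1}{-7513 + s{\left(-48 \right)}} = \frac{1}{-7513 - \frac{6}{-48}} = \frac{1}{-7513 - - \frac{1}{8}} = \frac{1}{-7513 + \frac{1}{8}} = \frac{1}{- \frac{60103}{8}} = - \frac{8}{60103}$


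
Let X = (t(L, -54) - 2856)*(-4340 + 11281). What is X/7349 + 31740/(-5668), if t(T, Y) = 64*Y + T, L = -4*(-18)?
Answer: -61431191595/10413533 ≈ -5899.2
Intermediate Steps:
L = 72
t(T, Y) = T + 64*Y
X = -43311840 (X = ((72 + 64*(-54)) - 2856)*(-4340 + 11281) = ((72 - 3456) - 2856)*6941 = (-3384 - 2856)*6941 = -6240*6941 = -43311840)
X/7349 + 31740/(-5668) = -43311840/7349 + 31740/(-5668) = -43311840*1/7349 + 31740*(-1/5668) = -43311840/7349 - 7935/1417 = -61431191595/10413533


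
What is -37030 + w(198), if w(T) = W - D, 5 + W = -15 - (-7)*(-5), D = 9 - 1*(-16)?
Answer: -37110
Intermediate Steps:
D = 25 (D = 9 + 16 = 25)
W = -55 (W = -5 + (-15 - (-7)*(-5)) = -5 + (-15 - 1*35) = -5 + (-15 - 35) = -5 - 50 = -55)
w(T) = -80 (w(T) = -55 - 1*25 = -55 - 25 = -80)
-37030 + w(198) = -37030 - 80 = -37110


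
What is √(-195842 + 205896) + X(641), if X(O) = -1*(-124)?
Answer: 124 + √10054 ≈ 224.27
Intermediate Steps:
X(O) = 124
√(-195842 + 205896) + X(641) = √(-195842 + 205896) + 124 = √10054 + 124 = 124 + √10054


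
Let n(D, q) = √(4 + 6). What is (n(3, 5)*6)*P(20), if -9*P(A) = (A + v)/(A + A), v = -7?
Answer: -13*√10/60 ≈ -0.68516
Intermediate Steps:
P(A) = -(-7 + A)/(18*A) (P(A) = -(A - 7)/(9*(A + A)) = -(-7 + A)/(9*(2*A)) = -(-7 + A)*1/(2*A)/9 = -(-7 + A)/(18*A))
n(D, q) = √10
(n(3, 5)*6)*P(20) = (√10*6)*((1/18)*(7 - 1*20)/20) = (6*√10)*((1/18)*(1/20)*(7 - 20)) = (6*√10)*((1/18)*(1/20)*(-13)) = (6*√10)*(-13/360) = -13*√10/60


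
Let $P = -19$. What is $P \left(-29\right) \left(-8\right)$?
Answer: $-4408$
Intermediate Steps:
$P \left(-29\right) \left(-8\right) = \left(-19\right) \left(-29\right) \left(-8\right) = 551 \left(-8\right) = -4408$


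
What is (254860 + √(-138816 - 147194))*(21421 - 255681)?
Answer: -59703503600 - 234260*I*√286010 ≈ -5.9703e+10 - 1.2528e+8*I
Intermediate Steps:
(254860 + √(-138816 - 147194))*(21421 - 255681) = (254860 + √(-286010))*(-234260) = (254860 + I*√286010)*(-234260) = -59703503600 - 234260*I*√286010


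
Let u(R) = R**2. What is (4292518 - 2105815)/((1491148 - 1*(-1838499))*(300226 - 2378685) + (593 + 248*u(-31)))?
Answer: -2186703/6920534535052 ≈ -3.1597e-7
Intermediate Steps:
(4292518 - 2105815)/((1491148 - 1*(-1838499))*(300226 - 2378685) + (593 + 248*u(-31))) = (4292518 - 2105815)/((1491148 - 1*(-1838499))*(300226 - 2378685) + (593 + 248*(-31)**2)) = 2186703/((1491148 + 1838499)*(-2078459) + (593 + 248*961)) = 2186703/(3329647*(-2078459) + (593 + 238328)) = 2186703/(-6920534773973 + 238921) = 2186703/(-6920534535052) = 2186703*(-1/6920534535052) = -2186703/6920534535052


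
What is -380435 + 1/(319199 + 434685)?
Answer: -286803859539/753884 ≈ -3.8044e+5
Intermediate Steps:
-380435 + 1/(319199 + 434685) = -380435 + 1/753884 = -286803859539/753884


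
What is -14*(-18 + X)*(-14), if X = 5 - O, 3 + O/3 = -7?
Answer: 3332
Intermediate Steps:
O = -30 (O = -9 + 3*(-7) = -9 - 21 = -30)
X = 35 (X = 5 - 1*(-30) = 5 + 30 = 35)
-14*(-18 + X)*(-14) = -14*(-18 + 35)*(-14) = -238*(-14) = -14*(-238) = 3332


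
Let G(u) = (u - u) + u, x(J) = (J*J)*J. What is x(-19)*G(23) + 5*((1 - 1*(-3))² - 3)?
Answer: -157692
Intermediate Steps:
x(J) = J³ (x(J) = J²*J = J³)
G(u) = u (G(u) = 0 + u = u)
x(-19)*G(23) + 5*((1 - 1*(-3))² - 3) = (-19)³*23 + 5*((1 - 1*(-3))² - 3) = -6859*23 + 5*((1 + 3)² - 3) = -157757 + 5*(4² - 3) = -157757 + 5*(16 - 3) = -157757 + 5*13 = -157757 + 65 = -157692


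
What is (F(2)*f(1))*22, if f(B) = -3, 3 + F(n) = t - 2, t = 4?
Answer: 66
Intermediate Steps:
F(n) = -1 (F(n) = -3 + (4 - 2) = -3 + 2 = -1)
(F(2)*f(1))*22 = -1*(-3)*22 = 3*22 = 66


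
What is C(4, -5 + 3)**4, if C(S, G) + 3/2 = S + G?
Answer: 1/16 ≈ 0.062500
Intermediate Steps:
C(S, G) = -3/2 + G + S (C(S, G) = -3/2 + (S + G) = -3/2 + (G + S) = -3/2 + G + S)
C(4, -5 + 3)**4 = (-3/2 + (-5 + 3) + 4)**4 = (-3/2 - 2 + 4)**4 = (1/2)**4 = 1/16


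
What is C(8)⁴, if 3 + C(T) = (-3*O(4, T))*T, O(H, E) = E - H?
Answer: 96059601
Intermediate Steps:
C(T) = -3 + T*(12 - 3*T) (C(T) = -3 + (-3*(T - 1*4))*T = -3 + (-3*(T - 4))*T = -3 + (-3*(-4 + T))*T = -3 + (12 - 3*T)*T = -3 + T*(12 - 3*T))
C(8)⁴ = (-3 - 3*8*(-4 + 8))⁴ = (-3 - 3*8*4)⁴ = (-3 - 96)⁴ = (-99)⁴ = 96059601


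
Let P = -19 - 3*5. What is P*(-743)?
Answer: 25262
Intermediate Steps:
P = -34 (P = -19 - 1*15 = -19 - 15 = -34)
P*(-743) = -34*(-743) = 25262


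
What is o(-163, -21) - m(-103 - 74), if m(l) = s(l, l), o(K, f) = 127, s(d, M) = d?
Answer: 304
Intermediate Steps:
m(l) = l
o(-163, -21) - m(-103 - 74) = 127 - (-103 - 74) = 127 - 1*(-177) = 127 + 177 = 304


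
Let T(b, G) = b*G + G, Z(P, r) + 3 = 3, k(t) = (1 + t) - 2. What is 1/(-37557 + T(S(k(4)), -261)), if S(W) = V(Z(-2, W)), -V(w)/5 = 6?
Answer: -1/29988 ≈ -3.3347e-5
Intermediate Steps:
k(t) = -1 + t
Z(P, r) = 0 (Z(P, r) = -3 + 3 = 0)
V(w) = -30 (V(w) = -5*6 = -30)
S(W) = -30
T(b, G) = G + G*b (T(b, G) = G*b + G = G + G*b)
1/(-37557 + T(S(k(4)), -261)) = 1/(-37557 - 261*(1 - 30)) = 1/(-37557 - 261*(-29)) = 1/(-37557 + 7569) = 1/(-29988) = -1/29988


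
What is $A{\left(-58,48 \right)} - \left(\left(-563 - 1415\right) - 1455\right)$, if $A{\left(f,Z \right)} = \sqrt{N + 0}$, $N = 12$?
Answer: $3433 + 2 \sqrt{3} \approx 3436.5$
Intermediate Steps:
$A{\left(f,Z \right)} = 2 \sqrt{3}$ ($A{\left(f,Z \right)} = \sqrt{12 + 0} = \sqrt{12} = 2 \sqrt{3}$)
$A{\left(-58,48 \right)} - \left(\left(-563 - 1415\right) - 1455\right) = 2 \sqrt{3} - \left(\left(-563 - 1415\right) - 1455\right) = 2 \sqrt{3} - \left(-1978 - 1455\right) = 2 \sqrt{3} - -3433 = 2 \sqrt{3} + 3433 = 3433 + 2 \sqrt{3}$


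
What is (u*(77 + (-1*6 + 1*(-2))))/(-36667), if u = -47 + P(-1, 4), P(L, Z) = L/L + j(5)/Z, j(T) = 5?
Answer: 12351/146668 ≈ 0.084211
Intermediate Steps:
P(L, Z) = 1 + 5/Z (P(L, Z) = L/L + 5/Z = 1 + 5/Z)
u = -179/4 (u = -47 + (5 + 4)/4 = -47 + (¼)*9 = -47 + 9/4 = -179/4 ≈ -44.750)
(u*(77 + (-1*6 + 1*(-2))))/(-36667) = -179*(77 + (-1*6 + 1*(-2)))/4/(-36667) = -179*(77 + (-6 - 2))/4*(-1/36667) = -179*(77 - 8)/4*(-1/36667) = -179/4*69*(-1/36667) = -12351/4*(-1/36667) = 12351/146668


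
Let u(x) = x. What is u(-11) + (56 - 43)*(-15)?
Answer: -206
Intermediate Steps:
u(-11) + (56 - 43)*(-15) = -11 + (56 - 43)*(-15) = -11 + 13*(-15) = -11 - 195 = -206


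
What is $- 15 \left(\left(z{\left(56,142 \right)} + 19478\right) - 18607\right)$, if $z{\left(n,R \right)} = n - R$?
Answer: $-11775$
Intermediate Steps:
$- 15 \left(\left(z{\left(56,142 \right)} + 19478\right) - 18607\right) = - 15 \left(\left(\left(56 - 142\right) + 19478\right) - 18607\right) = - 15 \left(\left(-86 + 19478\right) - 18607\right) = - 15 \left(19392 - 18607\right) = \left(-15\right) 785 = -11775$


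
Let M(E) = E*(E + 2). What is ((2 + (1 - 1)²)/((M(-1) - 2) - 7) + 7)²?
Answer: 1156/25 ≈ 46.240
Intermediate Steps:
M(E) = E*(2 + E)
((2 + (1 - 1)²)/((M(-1) - 2) - 7) + 7)² = ((2 + (1 - 1)²)/((-(2 - 1) - 2) - 7) + 7)² = ((2 + 0²)/((-1*1 - 2) - 7) + 7)² = ((2 + 0)/((-1 - 2) - 7) + 7)² = (2/(-3 - 7) + 7)² = (2/(-10) + 7)² = (2*(-⅒) + 7)² = (-⅕ + 7)² = (34/5)² = 1156/25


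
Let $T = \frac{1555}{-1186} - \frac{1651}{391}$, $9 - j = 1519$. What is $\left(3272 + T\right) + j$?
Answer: $\frac{814519121}{463726} \approx 1756.5$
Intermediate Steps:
$j = -1510$ ($j = 9 - 1519 = -1510$)
$T = - \frac{2566091}{463726}$ ($T = 1555 \left(- \frac{1}{1186}\right) - \frac{1651}{391} = - \frac{1555}{1186} - \frac{1651}{391} = - \frac{2566091}{463726} \approx -5.5336$)
$\left(3272 + T\right) + j = \left(3272 - \frac{2566091}{463726}\right) - 1510 = \frac{1514745381}{463726} - 1510 = \frac{814519121}{463726}$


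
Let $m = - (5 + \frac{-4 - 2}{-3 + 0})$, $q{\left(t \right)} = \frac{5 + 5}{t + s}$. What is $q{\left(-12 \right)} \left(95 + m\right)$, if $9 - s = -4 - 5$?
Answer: $\frac{440}{3} \approx 146.67$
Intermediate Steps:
$s = 18$ ($s = 9 - \left(-4 - 5\right) = 9 - -9 = 9 + 9 = 18$)
$q{\left(t \right)} = \frac{10}{18 + t}$ ($q{\left(t \right)} = \frac{5 + 5}{t + 18} = \frac{10}{18 + t}$)
$m = -7$ ($m = - (5 - \frac{6}{-3}) = - (5 - -2) = - (5 + 2) = \left(-1\right) 7 = -7$)
$q{\left(-12 \right)} \left(95 + m\right) = \frac{10}{18 - 12} \left(95 - 7\right) = \frac{10}{6} \cdot 88 = 10 \cdot \frac{1}{6} \cdot 88 = \frac{5}{3} \cdot 88 = \frac{440}{3}$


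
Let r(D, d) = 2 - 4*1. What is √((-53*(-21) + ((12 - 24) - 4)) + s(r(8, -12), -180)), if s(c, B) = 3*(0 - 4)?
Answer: √1085 ≈ 32.939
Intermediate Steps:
r(D, d) = -2 (r(D, d) = 2 - 4 = -2)
s(c, B) = -12 (s(c, B) = 3*(-4) = -12)
√((-53*(-21) + ((12 - 24) - 4)) + s(r(8, -12), -180)) = √((-53*(-21) + ((12 - 24) - 4)) - 12) = √((1113 + (-12 - 4)) - 12) = √((1113 - 16) - 12) = √(1097 - 12) = √1085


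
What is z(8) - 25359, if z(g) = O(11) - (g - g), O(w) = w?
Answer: -25348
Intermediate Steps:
z(g) = 11 (z(g) = 11 - (g - g) = 11 - 1*0 = 11 + 0 = 11)
z(8) - 25359 = 11 - 25359 = -25348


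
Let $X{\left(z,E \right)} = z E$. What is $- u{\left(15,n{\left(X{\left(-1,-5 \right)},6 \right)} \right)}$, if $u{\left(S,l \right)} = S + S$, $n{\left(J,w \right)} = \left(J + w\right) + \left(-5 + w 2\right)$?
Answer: $-30$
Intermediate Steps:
$X{\left(z,E \right)} = E z$
$n{\left(J,w \right)} = -5 + J + 3 w$ ($n{\left(J,w \right)} = \left(J + w\right) + \left(-5 + 2 w\right) = -5 + J + 3 w$)
$u{\left(S,l \right)} = 2 S$
$- u{\left(15,n{\left(X{\left(-1,-5 \right)},6 \right)} \right)} = - 2 \cdot 15 = \left(-1\right) 30 = -30$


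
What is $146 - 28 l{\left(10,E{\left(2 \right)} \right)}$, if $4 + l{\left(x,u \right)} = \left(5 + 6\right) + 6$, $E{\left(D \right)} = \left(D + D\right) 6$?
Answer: $-218$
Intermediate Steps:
$E{\left(D \right)} = 12 D$ ($E{\left(D \right)} = 2 D 6 = 12 D$)
$l{\left(x,u \right)} = 13$ ($l{\left(x,u \right)} = -4 + \left(\left(5 + 6\right) + 6\right) = -4 + \left(11 + 6\right) = -4 + 17 = 13$)
$146 - 28 l{\left(10,E{\left(2 \right)} \right)} = 146 - 364 = -218$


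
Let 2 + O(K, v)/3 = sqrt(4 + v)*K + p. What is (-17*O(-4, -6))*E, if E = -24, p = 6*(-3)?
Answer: -24480 - 4896*I*sqrt(2) ≈ -24480.0 - 6924.0*I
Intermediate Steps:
p = -18
O(K, v) = -60 + 3*K*sqrt(4 + v) (O(K, v) = -6 + 3*(sqrt(4 + v)*K - 18) = -6 + 3*(K*sqrt(4 + v) - 18) = -6 + 3*(-18 + K*sqrt(4 + v)) = -6 + (-54 + 3*K*sqrt(4 + v)) = -60 + 3*K*sqrt(4 + v))
(-17*O(-4, -6))*E = -17*(-60 + 3*(-4)*sqrt(4 - 6))*(-24) = -17*(-60 + 3*(-4)*sqrt(-2))*(-24) = -17*(-60 + 3*(-4)*(I*sqrt(2)))*(-24) = -17*(-60 - 12*I*sqrt(2))*(-24) = (1020 + 204*I*sqrt(2))*(-24) = -24480 - 4896*I*sqrt(2)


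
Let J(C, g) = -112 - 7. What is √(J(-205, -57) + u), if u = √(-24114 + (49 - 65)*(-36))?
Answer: √(-119 + I*√23538) ≈ 6.1303 + 12.513*I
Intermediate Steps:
J(C, g) = -119
u = I*√23538 (u = √(-24114 - 16*(-36)) = √(-24114 + 576) = √(-23538) = I*√23538 ≈ 153.42*I)
√(J(-205, -57) + u) = √(-119 + I*√23538)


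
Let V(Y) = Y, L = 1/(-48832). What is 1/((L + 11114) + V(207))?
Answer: 48832/552827071 ≈ 8.8331e-5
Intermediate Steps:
L = -1/48832 ≈ -2.0478e-5
1/((L + 11114) + V(207)) = 1/((-1/48832 + 11114) + 207) = 1/(542718847/48832 + 207) = 1/(552827071/48832) = 48832/552827071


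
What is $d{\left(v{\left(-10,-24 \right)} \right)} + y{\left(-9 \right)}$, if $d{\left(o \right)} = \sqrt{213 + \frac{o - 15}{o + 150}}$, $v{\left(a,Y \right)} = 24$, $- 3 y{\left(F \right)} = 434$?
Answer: $- \frac{434}{3} + \frac{3 \sqrt{79634}}{58} \approx -130.07$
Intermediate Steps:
$y{\left(F \right)} = - \frac{434}{3}$ ($y{\left(F \right)} = \left(- \frac{1}{3}\right) 434 = - \frac{434}{3}$)
$d{\left(o \right)} = \sqrt{213 + \frac{-15 + o}{150 + o}}$
$d{\left(v{\left(-10,-24 \right)} \right)} + y{\left(-9 \right)} = \sqrt{\frac{31935 + 214 \cdot 24}{150 + 24}} - \frac{434}{3} = \sqrt{\frac{31935 + 5136}{174}} - \frac{434}{3} = \sqrt{\frac{1}{174} \cdot 37071} - \frac{434}{3} = \sqrt{\frac{12357}{58}} - \frac{434}{3} = \frac{3 \sqrt{79634}}{58} - \frac{434}{3} = - \frac{434}{3} + \frac{3 \sqrt{79634}}{58}$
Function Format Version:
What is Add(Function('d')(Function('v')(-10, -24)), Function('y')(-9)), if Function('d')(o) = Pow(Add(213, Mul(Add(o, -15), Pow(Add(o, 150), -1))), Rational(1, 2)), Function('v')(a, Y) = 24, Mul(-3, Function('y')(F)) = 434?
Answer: Add(Rational(-434, 3), Mul(Rational(3, 58), Pow(79634, Rational(1, 2)))) ≈ -130.07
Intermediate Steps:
Function('y')(F) = Rational(-434, 3) (Function('y')(F) = Mul(Rational(-1, 3), 434) = Rational(-434, 3))
Function('d')(o) = Pow(Add(213, Mul(Pow(Add(150, o), -1), Add(-15, o))), Rational(1, 2)) (Function('d')(o) = Pow(Add(213, Mul(Add(-15, o), Pow(Add(150, o), -1))), Rational(1, 2)) = Pow(Add(213, Mul(Pow(Add(150, o), -1), Add(-15, o))), Rational(1, 2)))
Add(Function('d')(Function('v')(-10, -24)), Function('y')(-9)) = Add(Pow(Mul(Pow(Add(150, 24), -1), Add(31935, Mul(214, 24))), Rational(1, 2)), Rational(-434, 3)) = Add(Pow(Mul(Pow(174, -1), Add(31935, 5136)), Rational(1, 2)), Rational(-434, 3)) = Add(Pow(Mul(Rational(1, 174), 37071), Rational(1, 2)), Rational(-434, 3)) = Add(Pow(Rational(12357, 58), Rational(1, 2)), Rational(-434, 3)) = Add(Mul(Rational(3, 58), Pow(79634, Rational(1, 2))), Rational(-434, 3)) = Add(Rational(-434, 3), Mul(Rational(3, 58), Pow(79634, Rational(1, 2))))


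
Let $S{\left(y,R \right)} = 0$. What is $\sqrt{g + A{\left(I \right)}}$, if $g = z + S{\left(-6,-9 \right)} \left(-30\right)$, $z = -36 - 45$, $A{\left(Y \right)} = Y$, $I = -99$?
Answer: $6 i \sqrt{5} \approx 13.416 i$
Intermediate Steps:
$z = -81$ ($z = -36 - 45 = -81$)
$g = -81$ ($g = -81 + 0 \left(-30\right) = -81 + 0 = -81$)
$\sqrt{g + A{\left(I \right)}} = \sqrt{-81 - 99} = \sqrt{-180} = 6 i \sqrt{5}$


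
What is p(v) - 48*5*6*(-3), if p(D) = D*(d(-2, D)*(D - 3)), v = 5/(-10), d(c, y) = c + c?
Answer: 4313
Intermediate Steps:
d(c, y) = 2*c
v = -½ (v = 5*(-⅒) = -½ ≈ -0.50000)
p(D) = D*(12 - 4*D) (p(D) = D*((2*(-2))*(D - 3)) = D*(-4*(-3 + D)) = D*(12 - 4*D))
p(v) - 48*5*6*(-3) = 4*(-½)*(3 - 1*(-½)) - 48*5*6*(-3) = 4*(-½)*(3 + ½) - 1440*(-3) = 4*(-½)*(7/2) - 48*(-90) = -7 + 4320 = 4313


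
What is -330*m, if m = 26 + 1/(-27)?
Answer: -77110/9 ≈ -8567.8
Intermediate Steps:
m = 701/27 (m = 26 - 1/27 = 701/27 ≈ 25.963)
-330*m = -330*701/27 = -77110/9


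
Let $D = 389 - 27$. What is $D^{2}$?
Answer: $131044$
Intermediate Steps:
$D = 362$
$D^{2} = 362^{2} = 131044$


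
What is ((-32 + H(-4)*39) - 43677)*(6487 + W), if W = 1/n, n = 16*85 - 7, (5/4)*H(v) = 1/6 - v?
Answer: -382489048048/1353 ≈ -2.8270e+8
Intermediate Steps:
H(v) = 2/15 - 4*v/5 (H(v) = 4*(1/6 - v)/5 = 2/15 - 4*v/5)
n = 1353 (n = 1360 - 7 = 1353)
W = 1/1353 ≈ 0.00073910
((-32 + H(-4)*39) - 43677)*(6487 + W) = ((-32 + (2/15 - 4/5*(-4))*39) - 43677)*(6487 + 1/1353) = ((-32 + (2/15 + 16/5)*39) - 43677)*(8776912/1353) = ((-32 + (10/3)*39) - 43677)*(8776912/1353) = ((-32 + 130) - 43677)*(8776912/1353) = (98 - 43677)*(8776912/1353) = -43579*8776912/1353 = -382489048048/1353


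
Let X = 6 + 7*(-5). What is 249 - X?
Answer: 278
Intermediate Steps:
X = -29 (X = 6 - 35 = -29)
249 - X = 249 - 1*(-29) = 249 + 29 = 278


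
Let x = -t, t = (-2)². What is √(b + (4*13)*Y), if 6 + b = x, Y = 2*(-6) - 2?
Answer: 3*I*√82 ≈ 27.166*I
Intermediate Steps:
Y = -14 (Y = -12 - 2 = -14)
t = 4
x = -4 (x = -1*4 = -4)
b = -10 (b = -6 - 4 = -10)
√(b + (4*13)*Y) = √(-10 + (4*13)*(-14)) = √(-10 + 52*(-14)) = √(-10 - 728) = √(-738) = 3*I*√82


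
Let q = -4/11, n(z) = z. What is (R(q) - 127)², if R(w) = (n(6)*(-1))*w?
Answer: 1885129/121 ≈ 15580.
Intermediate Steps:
q = -4/11 (q = -4*1/11 = -4/11 ≈ -0.36364)
R(w) = -6*w (R(w) = (6*(-1))*w = -6*w)
(R(q) - 127)² = (-6*(-4/11) - 127)² = (24/11 - 127)² = (-1373/11)² = 1885129/121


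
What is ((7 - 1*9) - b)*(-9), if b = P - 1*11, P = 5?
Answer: -36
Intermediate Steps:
b = -6 (b = 5 - 1*11 = 5 - 11 = -6)
((7 - 1*9) - b)*(-9) = ((7 - 1*9) - 1*(-6))*(-9) = ((7 - 9) + 6)*(-9) = (-2 + 6)*(-9) = 4*(-9) = -36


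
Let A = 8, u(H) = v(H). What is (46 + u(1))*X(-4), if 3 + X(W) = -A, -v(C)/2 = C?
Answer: -484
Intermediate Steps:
v(C) = -2*C
u(H) = -2*H
X(W) = -11 (X(W) = -3 - 1*8 = -3 - 8 = -11)
(46 + u(1))*X(-4) = (46 - 2*1)*(-11) = (46 - 2)*(-11) = 44*(-11) = -484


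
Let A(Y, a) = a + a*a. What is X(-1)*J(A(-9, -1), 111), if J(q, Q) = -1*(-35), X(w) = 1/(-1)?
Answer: -35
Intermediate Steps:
X(w) = -1
A(Y, a) = a + a²
J(q, Q) = 35
X(-1)*J(A(-9, -1), 111) = -1*35 = -35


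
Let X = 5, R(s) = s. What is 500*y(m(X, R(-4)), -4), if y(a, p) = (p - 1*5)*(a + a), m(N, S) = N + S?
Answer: -9000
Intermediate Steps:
y(a, p) = 2*a*(-5 + p) (y(a, p) = (p - 5)*(2*a) = (-5 + p)*(2*a) = 2*a*(-5 + p))
500*y(m(X, R(-4)), -4) = 500*(2*(5 - 4)*(-5 - 4)) = 500*(2*1*(-9)) = 500*(-18) = -9000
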